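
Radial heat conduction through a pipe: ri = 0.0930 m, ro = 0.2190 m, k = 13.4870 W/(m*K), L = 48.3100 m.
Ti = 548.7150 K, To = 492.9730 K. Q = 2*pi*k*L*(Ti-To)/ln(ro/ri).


dT = 55.7420 K
ln(ro/ri) = 0.8565
Q = 2*pi*13.4870*48.3100*55.7420 / 0.8565 = 266441.2858 W

266441.2858 W


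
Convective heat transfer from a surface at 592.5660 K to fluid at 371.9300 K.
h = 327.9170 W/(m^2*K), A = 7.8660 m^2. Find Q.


dT = 220.6360 K
Q = 327.9170 * 7.8660 * 220.6360 = 569107.4221 W

569107.4221 W


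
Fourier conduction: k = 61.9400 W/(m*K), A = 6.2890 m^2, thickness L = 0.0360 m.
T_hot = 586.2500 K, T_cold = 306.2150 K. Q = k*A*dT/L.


dT = 280.0350 K
Q = 61.9400 * 6.2890 * 280.0350 / 0.0360 = 3030139.4090 W

3030139.4090 W


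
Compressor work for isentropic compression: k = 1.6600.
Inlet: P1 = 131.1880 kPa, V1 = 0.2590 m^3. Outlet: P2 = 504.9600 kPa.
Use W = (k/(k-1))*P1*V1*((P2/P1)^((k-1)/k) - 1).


(k-1)/k = 0.3976
(P2/P1)^exp = 1.7090
W = 2.5152 * 131.1880 * 0.2590 * (1.7090 - 1) = 60.5880 kJ

60.5880 kJ


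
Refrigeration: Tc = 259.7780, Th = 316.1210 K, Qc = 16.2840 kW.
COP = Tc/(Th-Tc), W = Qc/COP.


COP = 259.7780 / 56.3430 = 4.6107
W = 16.2840 / 4.6107 = 3.5318 kW

COP = 4.6107, W = 3.5318 kW


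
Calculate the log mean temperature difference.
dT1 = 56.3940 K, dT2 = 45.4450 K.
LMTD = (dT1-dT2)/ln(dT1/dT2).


dT1/dT2 = 1.2409
ln(dT1/dT2) = 0.2159
LMTD = 10.9490 / 0.2159 = 50.7227 K

50.7227 K


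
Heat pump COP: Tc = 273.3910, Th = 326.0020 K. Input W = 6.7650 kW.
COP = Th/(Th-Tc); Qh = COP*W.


COP = 326.0020 / 52.6110 = 6.1965
Qh = 6.1965 * 6.7650 = 41.9191 kW

COP = 6.1965, Qh = 41.9191 kW


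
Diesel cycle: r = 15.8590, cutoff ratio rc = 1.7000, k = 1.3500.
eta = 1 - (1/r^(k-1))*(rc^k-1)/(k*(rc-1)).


r^(k-1) = 2.6309
rc^k = 2.0469
eta = 0.5789 = 57.8890%

57.8890%


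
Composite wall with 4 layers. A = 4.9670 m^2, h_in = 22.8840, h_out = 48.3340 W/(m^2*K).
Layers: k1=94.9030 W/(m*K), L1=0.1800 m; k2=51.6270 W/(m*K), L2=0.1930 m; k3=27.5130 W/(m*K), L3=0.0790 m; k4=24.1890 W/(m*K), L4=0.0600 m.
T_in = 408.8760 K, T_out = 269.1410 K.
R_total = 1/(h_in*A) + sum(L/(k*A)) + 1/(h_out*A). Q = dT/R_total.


R_conv_in = 1/(22.8840*4.9670) = 0.0088
R_1 = 0.1800/(94.9030*4.9670) = 0.0004
R_2 = 0.1930/(51.6270*4.9670) = 0.0008
R_3 = 0.0790/(27.5130*4.9670) = 0.0006
R_4 = 0.0600/(24.1890*4.9670) = 0.0005
R_conv_out = 1/(48.3340*4.9670) = 0.0042
R_total = 0.0152 K/W
Q = 139.7350 / 0.0152 = 9208.1563 W

R_total = 0.0152 K/W, Q = 9208.1563 W


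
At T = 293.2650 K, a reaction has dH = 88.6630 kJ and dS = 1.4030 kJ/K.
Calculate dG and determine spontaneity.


T*dS = 293.2650 * 1.4030 = 411.4508 kJ
dG = 88.6630 - 411.4508 = -322.7878 kJ (spontaneous)

dG = -322.7878 kJ, spontaneous


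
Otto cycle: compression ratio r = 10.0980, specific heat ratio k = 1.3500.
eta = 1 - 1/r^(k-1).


r^(k-1) = 2.2464
eta = 1 - 1/2.2464 = 0.5548 = 55.4838%

55.4838%


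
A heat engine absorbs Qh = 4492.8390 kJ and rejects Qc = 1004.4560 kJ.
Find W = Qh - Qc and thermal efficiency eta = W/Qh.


W = 4492.8390 - 1004.4560 = 3488.3830 kJ
eta = 3488.3830 / 4492.8390 = 0.7764 = 77.6432%

W = 3488.3830 kJ, eta = 77.6432%


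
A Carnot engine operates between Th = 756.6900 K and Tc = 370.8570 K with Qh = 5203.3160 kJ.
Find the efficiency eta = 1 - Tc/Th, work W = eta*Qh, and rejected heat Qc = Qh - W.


eta = 1 - 370.8570/756.6900 = 0.5099
W = 0.5099 * 5203.3160 = 2653.1486 kJ
Qc = 5203.3160 - 2653.1486 = 2550.1674 kJ

eta = 50.9896%, W = 2653.1486 kJ, Qc = 2550.1674 kJ


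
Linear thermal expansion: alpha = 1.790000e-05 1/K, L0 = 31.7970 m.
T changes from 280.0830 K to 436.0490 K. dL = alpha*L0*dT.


dT = 155.9660 K
dL = 1.790000e-05 * 31.7970 * 155.9660 = 0.088771 m
L_final = 31.885771 m

dL = 0.088771 m


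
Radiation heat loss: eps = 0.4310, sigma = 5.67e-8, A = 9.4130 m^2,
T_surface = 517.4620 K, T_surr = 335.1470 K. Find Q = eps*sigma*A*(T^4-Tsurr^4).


T^4 = 7.1699e+10
Tsurr^4 = 1.2617e+10
Q = 0.4310 * 5.67e-8 * 9.4130 * 5.9083e+10 = 13590.8820 W

13590.8820 W


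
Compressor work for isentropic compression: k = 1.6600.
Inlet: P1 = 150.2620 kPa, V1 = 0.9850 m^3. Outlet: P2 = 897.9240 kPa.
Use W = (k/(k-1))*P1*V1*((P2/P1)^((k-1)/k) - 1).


(k-1)/k = 0.3976
(P2/P1)^exp = 2.0356
W = 2.5152 * 150.2620 * 0.9850 * (2.0356 - 1) = 385.5029 kJ

385.5029 kJ


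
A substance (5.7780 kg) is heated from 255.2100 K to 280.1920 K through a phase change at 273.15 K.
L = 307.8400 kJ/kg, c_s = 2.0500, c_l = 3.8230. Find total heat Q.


Q1 (sensible, solid) = 5.7780 * 2.0500 * 17.9400 = 212.4975 kJ
Q2 (latent) = 5.7780 * 307.8400 = 1778.6995 kJ
Q3 (sensible, liquid) = 5.7780 * 3.8230 * 7.0420 = 155.5528 kJ
Q_total = 2146.7498 kJ

2146.7498 kJ


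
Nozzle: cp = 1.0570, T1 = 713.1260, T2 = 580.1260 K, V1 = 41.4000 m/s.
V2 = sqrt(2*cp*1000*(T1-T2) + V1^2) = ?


dT = 133.0000 K
2*cp*1000*dT = 281162.0000
V1^2 = 1713.9600
V2 = sqrt(282875.9600) = 531.8608 m/s

531.8608 m/s


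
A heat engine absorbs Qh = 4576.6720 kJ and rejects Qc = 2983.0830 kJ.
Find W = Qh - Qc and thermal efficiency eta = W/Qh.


W = 4576.6720 - 2983.0830 = 1593.5890 kJ
eta = 1593.5890 / 4576.6720 = 0.3482 = 34.8198%

W = 1593.5890 kJ, eta = 34.8198%


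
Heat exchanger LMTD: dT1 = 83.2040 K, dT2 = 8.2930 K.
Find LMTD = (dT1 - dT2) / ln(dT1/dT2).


dT1/dT2 = 10.0330
ln(dT1/dT2) = 2.3059
LMTD = 74.9110 / 2.3059 = 32.4869 K

32.4869 K


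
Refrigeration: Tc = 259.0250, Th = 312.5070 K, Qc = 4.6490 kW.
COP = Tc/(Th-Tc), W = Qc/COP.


COP = 259.0250 / 53.4820 = 4.8432
W = 4.6490 / 4.8432 = 0.9599 kW

COP = 4.8432, W = 0.9599 kW


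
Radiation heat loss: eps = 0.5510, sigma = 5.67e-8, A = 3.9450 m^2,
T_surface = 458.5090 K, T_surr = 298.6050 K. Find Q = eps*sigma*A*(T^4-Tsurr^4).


T^4 = 4.4197e+10
Tsurr^4 = 7.9504e+09
Q = 0.5510 * 5.67e-8 * 3.9450 * 3.6246e+10 = 4467.3241 W

4467.3241 W


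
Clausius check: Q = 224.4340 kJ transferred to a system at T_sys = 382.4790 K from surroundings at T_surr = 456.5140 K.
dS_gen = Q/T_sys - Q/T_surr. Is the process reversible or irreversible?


dS_sys = 224.4340/382.4790 = 0.5868 kJ/K
dS_surr = -224.4340/456.5140 = -0.4916 kJ/K
dS_gen = 0.5868 - 0.4916 = 0.0952 kJ/K (irreversible)

dS_gen = 0.0952 kJ/K, irreversible


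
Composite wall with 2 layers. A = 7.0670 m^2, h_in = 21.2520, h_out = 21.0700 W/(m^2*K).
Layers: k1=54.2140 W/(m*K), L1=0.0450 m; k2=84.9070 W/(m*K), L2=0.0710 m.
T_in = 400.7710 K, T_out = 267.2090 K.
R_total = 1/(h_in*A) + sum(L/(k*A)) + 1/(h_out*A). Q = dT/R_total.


R_conv_in = 1/(21.2520*7.0670) = 0.0067
R_1 = 0.0450/(54.2140*7.0670) = 0.0001
R_2 = 0.0710/(84.9070*7.0670) = 0.0001
R_conv_out = 1/(21.0700*7.0670) = 0.0067
R_total = 0.0136 K/W
Q = 133.5620 / 0.0136 = 9813.5580 W

R_total = 0.0136 K/W, Q = 9813.5580 W


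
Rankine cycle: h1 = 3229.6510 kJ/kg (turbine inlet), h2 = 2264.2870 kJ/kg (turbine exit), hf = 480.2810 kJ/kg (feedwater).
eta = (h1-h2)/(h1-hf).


W = 965.3640 kJ/kg
Q_in = 2749.3700 kJ/kg
eta = 0.3511 = 35.1122%

eta = 35.1122%


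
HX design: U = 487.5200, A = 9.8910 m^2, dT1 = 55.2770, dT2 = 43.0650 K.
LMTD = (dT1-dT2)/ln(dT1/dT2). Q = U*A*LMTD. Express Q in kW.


LMTD = 48.9172 K
Q = 487.5200 * 9.8910 * 48.9172 = 235881.7218 W = 235.8817 kW

235.8817 kW


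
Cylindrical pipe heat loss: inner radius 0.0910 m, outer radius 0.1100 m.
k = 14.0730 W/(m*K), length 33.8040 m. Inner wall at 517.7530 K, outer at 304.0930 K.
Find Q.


dT = 213.6600 K
ln(ro/ri) = 0.1896
Q = 2*pi*14.0730*33.8040*213.6600 / 0.1896 = 3367997.5185 W

3367997.5185 W


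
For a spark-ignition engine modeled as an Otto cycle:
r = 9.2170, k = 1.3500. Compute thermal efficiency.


r^(k-1) = 2.1757
eta = 1 - 1/2.1757 = 0.5404 = 54.0386%

54.0386%


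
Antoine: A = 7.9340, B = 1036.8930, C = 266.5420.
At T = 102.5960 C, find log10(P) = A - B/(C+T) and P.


C+T = 369.1380
B/(C+T) = 2.8090
log10(P) = 7.9340 - 2.8090 = 5.1250
P = 10^5.1250 = 133365.1551 mmHg

133365.1551 mmHg


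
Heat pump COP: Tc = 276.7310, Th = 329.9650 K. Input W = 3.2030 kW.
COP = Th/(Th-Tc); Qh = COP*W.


COP = 329.9650 / 53.2340 = 6.1984
Qh = 6.1984 * 3.2030 = 19.8534 kW

COP = 6.1984, Qh = 19.8534 kW


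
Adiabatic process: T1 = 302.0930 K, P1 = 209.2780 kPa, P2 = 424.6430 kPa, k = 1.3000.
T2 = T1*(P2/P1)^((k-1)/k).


(k-1)/k = 0.2308
(P2/P1)^exp = 1.1774
T2 = 302.0930 * 1.1774 = 355.6773 K

355.6773 K


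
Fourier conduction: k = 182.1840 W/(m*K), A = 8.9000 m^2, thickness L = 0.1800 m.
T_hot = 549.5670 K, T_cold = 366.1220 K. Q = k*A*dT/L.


dT = 183.4450 K
Q = 182.1840 * 8.9000 * 183.4450 / 0.1800 = 1652470.1141 W

1652470.1141 W


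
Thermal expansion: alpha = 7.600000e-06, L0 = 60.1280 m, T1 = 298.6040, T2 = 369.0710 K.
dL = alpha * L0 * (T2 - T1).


dT = 70.4670 K
dL = 7.600000e-06 * 60.1280 * 70.4670 = 0.032202 m
L_final = 60.160202 m

dL = 0.032202 m


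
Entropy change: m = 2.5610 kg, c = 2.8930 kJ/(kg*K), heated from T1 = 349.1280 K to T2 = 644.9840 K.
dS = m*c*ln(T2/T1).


T2/T1 = 1.8474
ln(T2/T1) = 0.6138
dS = 2.5610 * 2.8930 * 0.6138 = 4.5475 kJ/K

4.5475 kJ/K


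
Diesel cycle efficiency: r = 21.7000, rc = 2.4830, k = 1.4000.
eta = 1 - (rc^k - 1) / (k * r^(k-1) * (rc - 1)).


r^(k-1) = 3.4244
rc^k = 3.5725
eta = 0.6382 = 63.8177%

63.8177%


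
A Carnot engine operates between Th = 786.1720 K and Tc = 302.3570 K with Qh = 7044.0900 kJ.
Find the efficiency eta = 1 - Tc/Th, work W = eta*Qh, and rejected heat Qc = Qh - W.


eta = 1 - 302.3570/786.1720 = 0.6154
W = 0.6154 * 7044.0900 = 4334.9756 kJ
Qc = 7044.0900 - 4334.9756 = 2709.1144 kJ

eta = 61.5406%, W = 4334.9756 kJ, Qc = 2709.1144 kJ


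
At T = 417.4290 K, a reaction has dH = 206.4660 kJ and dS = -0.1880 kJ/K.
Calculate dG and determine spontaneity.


T*dS = 417.4290 * -0.1880 = -78.4767 kJ
dG = 206.4660 + 78.4767 = 284.9427 kJ (non-spontaneous)

dG = 284.9427 kJ, non-spontaneous


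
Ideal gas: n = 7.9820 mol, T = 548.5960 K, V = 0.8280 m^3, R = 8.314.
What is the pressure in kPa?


P = nRT/V = 7.9820 * 8.314 * 548.5960 / 0.8280
= 36406.1187 / 0.8280 = 43968.7423 Pa = 43.9687 kPa

43.9687 kPa


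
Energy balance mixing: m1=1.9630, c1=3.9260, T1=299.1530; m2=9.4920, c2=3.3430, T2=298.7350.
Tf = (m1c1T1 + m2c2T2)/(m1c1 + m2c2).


num = 11784.8799
den = 39.4385
Tf = 298.8167 K

298.8167 K


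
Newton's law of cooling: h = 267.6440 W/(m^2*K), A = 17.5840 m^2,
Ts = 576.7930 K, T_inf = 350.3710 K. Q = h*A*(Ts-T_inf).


dT = 226.4220 K
Q = 267.6440 * 17.5840 * 226.4220 = 1065599.0121 W

1065599.0121 W


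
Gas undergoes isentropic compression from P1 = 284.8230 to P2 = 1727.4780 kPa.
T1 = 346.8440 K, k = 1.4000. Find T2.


(k-1)/k = 0.2857
(P2/P1)^exp = 1.6737
T2 = 346.8440 * 1.6737 = 580.4997 K

580.4997 K


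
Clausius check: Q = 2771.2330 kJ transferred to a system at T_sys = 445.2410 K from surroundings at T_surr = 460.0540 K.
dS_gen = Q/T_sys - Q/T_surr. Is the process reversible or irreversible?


dS_sys = 2771.2330/445.2410 = 6.2241 kJ/K
dS_surr = -2771.2330/460.0540 = -6.0237 kJ/K
dS_gen = 6.2241 - 6.0237 = 0.2004 kJ/K (irreversible)

dS_gen = 0.2004 kJ/K, irreversible


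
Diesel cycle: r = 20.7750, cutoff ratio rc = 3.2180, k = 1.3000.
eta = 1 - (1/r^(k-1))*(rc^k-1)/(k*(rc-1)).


r^(k-1) = 2.4846
rc^k = 4.5694
eta = 0.5018 = 50.1768%

50.1768%


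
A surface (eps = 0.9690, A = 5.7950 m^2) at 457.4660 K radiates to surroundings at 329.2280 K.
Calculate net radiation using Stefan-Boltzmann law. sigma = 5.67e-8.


T^4 = 4.3796e+10
Tsurr^4 = 1.1749e+10
Q = 0.9690 * 5.67e-8 * 5.7950 * 3.2047e+10 = 10203.6107 W

10203.6107 W


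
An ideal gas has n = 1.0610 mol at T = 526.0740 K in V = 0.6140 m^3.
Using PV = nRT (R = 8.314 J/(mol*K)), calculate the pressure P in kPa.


P = nRT/V = 1.0610 * 8.314 * 526.0740 / 0.6140
= 4640.5798 / 0.6140 = 7557.9475 Pa = 7.5579 kPa

7.5579 kPa


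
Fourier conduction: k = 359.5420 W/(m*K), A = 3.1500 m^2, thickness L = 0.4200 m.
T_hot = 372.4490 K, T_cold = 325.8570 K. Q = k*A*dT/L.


dT = 46.5920 K
Q = 359.5420 * 3.1500 * 46.5920 / 0.4200 = 125638.3565 W

125638.3565 W


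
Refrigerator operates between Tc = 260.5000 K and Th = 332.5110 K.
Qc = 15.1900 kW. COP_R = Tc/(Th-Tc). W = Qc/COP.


COP = 260.5000 / 72.0110 = 3.6175
W = 15.1900 / 3.6175 = 4.1990 kW

COP = 3.6175, W = 4.1990 kW


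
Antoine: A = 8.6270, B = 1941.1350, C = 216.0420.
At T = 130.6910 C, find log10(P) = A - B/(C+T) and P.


C+T = 346.7330
B/(C+T) = 5.5984
log10(P) = 8.6270 - 5.5984 = 3.0286
P = 10^3.0286 = 1068.1773 mmHg

1068.1773 mmHg


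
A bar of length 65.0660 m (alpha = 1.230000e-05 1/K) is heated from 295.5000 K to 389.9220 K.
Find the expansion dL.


dT = 94.4220 K
dL = 1.230000e-05 * 65.0660 * 94.4220 = 0.075567 m
L_final = 65.141567 m

dL = 0.075567 m


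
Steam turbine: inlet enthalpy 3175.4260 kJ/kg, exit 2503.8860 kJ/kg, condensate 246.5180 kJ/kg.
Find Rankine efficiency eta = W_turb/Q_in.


W = 671.5400 kJ/kg
Q_in = 2928.9080 kJ/kg
eta = 0.2293 = 22.9280%

eta = 22.9280%


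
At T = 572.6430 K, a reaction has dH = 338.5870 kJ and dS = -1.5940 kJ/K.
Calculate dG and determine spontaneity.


T*dS = 572.6430 * -1.5940 = -912.7929 kJ
dG = 338.5870 + 912.7929 = 1251.3799 kJ (non-spontaneous)

dG = 1251.3799 kJ, non-spontaneous


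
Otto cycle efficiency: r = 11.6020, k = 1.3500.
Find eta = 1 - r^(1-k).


r^(k-1) = 2.3582
eta = 1 - 1/2.3582 = 0.5760 = 57.5953%

57.5953%


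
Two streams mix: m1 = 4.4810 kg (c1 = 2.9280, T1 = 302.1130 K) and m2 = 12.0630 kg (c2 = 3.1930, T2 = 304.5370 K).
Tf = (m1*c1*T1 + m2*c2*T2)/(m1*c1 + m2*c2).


num = 15693.7338
den = 51.6375
Tf = 303.9211 K

303.9211 K


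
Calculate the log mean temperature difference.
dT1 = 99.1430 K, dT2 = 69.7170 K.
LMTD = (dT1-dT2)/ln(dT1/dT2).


dT1/dT2 = 1.4221
ln(dT1/dT2) = 0.3521
LMTD = 29.4260 / 0.3521 = 83.5683 K

83.5683 K


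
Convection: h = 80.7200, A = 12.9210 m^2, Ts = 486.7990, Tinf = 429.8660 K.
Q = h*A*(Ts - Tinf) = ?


dT = 56.9330 K
Q = 80.7200 * 12.9210 * 56.9330 = 59380.1580 W

59380.1580 W


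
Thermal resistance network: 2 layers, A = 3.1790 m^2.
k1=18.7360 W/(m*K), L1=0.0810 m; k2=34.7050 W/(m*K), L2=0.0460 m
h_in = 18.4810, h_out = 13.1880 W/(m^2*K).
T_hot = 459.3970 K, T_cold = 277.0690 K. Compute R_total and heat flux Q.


R_conv_in = 1/(18.4810*3.1790) = 0.0170
R_1 = 0.0810/(18.7360*3.1790) = 0.0014
R_2 = 0.0460/(34.7050*3.1790) = 0.0004
R_conv_out = 1/(13.1880*3.1790) = 0.0239
R_total = 0.0427 K/W
Q = 182.3280 / 0.0427 = 4274.9676 W

R_total = 0.0427 K/W, Q = 4274.9676 W


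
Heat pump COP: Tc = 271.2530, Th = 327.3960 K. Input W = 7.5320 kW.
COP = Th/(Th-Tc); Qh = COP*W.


COP = 327.3960 / 56.1430 = 5.8315
Qh = 5.8315 * 7.5320 = 43.9226 kW

COP = 5.8315, Qh = 43.9226 kW


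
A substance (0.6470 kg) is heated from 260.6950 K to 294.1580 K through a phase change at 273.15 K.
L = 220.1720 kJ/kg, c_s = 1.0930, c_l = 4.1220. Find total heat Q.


Q1 (sensible, solid) = 0.6470 * 1.0930 * 12.4550 = 8.8078 kJ
Q2 (latent) = 0.6470 * 220.1720 = 142.4513 kJ
Q3 (sensible, liquid) = 0.6470 * 4.1220 * 21.0080 = 56.0269 kJ
Q_total = 207.2860 kJ

207.2860 kJ


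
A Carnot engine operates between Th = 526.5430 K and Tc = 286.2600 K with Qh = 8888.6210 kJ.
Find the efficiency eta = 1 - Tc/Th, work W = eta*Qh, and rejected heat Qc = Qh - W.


eta = 1 - 286.2600/526.5430 = 0.4563
W = 0.4563 * 8888.6210 = 4056.2395 kJ
Qc = 8888.6210 - 4056.2395 = 4832.3815 kJ

eta = 45.6341%, W = 4056.2395 kJ, Qc = 4832.3815 kJ


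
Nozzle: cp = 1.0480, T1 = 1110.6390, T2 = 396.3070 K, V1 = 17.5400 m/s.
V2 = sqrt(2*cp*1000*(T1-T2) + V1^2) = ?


dT = 714.3320 K
2*cp*1000*dT = 1497239.8720
V1^2 = 307.6516
V2 = sqrt(1497547.5236) = 1223.7432 m/s

1223.7432 m/s


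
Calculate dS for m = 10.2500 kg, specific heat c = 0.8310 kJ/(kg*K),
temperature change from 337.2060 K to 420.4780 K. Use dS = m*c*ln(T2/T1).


T2/T1 = 1.2469
ln(T2/T1) = 0.2207
dS = 10.2500 * 0.8310 * 0.2207 = 1.8799 kJ/K

1.8799 kJ/K


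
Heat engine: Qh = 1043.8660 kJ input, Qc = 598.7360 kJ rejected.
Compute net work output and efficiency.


W = 1043.8660 - 598.7360 = 445.1300 kJ
eta = 445.1300 / 1043.8660 = 0.4264 = 42.6424%

W = 445.1300 kJ, eta = 42.6424%


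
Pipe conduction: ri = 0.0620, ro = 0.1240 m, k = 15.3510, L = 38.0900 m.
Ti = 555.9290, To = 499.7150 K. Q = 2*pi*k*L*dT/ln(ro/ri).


dT = 56.2140 K
ln(ro/ri) = 0.6931
Q = 2*pi*15.3510*38.0900*56.2140 / 0.6931 = 297952.1619 W

297952.1619 W


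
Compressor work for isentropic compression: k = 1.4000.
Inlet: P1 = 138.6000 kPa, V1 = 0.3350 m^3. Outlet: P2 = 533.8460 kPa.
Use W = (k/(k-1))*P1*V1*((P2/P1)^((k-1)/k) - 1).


(k-1)/k = 0.2857
(P2/P1)^exp = 1.4700
W = 3.5000 * 138.6000 * 0.3350 * (1.4700 - 1) = 76.3856 kJ

76.3856 kJ


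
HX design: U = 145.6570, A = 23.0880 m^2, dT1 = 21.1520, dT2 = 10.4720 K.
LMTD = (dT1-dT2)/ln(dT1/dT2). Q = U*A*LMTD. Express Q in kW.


LMTD = 15.1914 K
Q = 145.6570 * 23.0880 * 15.1914 = 51087.5903 W = 51.0876 kW

51.0876 kW


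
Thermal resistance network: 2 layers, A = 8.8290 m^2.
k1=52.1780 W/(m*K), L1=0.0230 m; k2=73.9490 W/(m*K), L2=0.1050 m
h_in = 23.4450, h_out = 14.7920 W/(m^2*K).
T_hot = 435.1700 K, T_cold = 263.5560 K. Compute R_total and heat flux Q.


R_conv_in = 1/(23.4450*8.8290) = 0.0048
R_1 = 0.0230/(52.1780*8.8290) = 4.9926e-05
R_2 = 0.1050/(73.9490*8.8290) = 0.0002
R_conv_out = 1/(14.7920*8.8290) = 0.0077
R_total = 0.0127 K/W
Q = 171.6140 / 0.0127 = 13514.1760 W

R_total = 0.0127 K/W, Q = 13514.1760 W


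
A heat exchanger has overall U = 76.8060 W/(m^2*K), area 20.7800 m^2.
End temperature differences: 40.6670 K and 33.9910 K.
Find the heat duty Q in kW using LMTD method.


LMTD = 37.2293 K
Q = 76.8060 * 20.7800 * 37.2293 = 59419.0163 W = 59.4190 kW

59.4190 kW


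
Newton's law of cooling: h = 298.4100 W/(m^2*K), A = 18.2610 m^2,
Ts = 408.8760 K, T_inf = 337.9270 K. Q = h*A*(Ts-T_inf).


dT = 70.9490 K
Q = 298.4100 * 18.2610 * 70.9490 = 386619.9032 W

386619.9032 W


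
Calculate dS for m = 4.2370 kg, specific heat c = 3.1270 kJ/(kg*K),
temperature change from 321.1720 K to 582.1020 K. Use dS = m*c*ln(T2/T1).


T2/T1 = 1.8124
ln(T2/T1) = 0.5947
dS = 4.2370 * 3.1270 * 0.5947 = 7.8788 kJ/K

7.8788 kJ/K


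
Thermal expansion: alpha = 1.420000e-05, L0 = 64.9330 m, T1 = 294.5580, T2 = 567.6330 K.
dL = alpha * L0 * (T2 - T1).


dT = 273.0750 K
dL = 1.420000e-05 * 64.9330 * 273.0750 = 0.251788 m
L_final = 65.184788 m

dL = 0.251788 m


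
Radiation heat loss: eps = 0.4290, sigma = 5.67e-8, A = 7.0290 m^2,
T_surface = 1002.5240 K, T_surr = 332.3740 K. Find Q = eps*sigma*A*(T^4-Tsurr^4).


T^4 = 1.0101e+12
Tsurr^4 = 1.2204e+10
Q = 0.4290 * 5.67e-8 * 7.0290 * 9.9793e+11 = 170621.6059 W

170621.6059 W


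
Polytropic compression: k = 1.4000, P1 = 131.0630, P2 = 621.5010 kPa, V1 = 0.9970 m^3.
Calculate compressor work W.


(k-1)/k = 0.2857
(P2/P1)^exp = 1.5600
W = 3.5000 * 131.0630 * 0.9970 * (1.5600 - 1) = 256.1249 kJ

256.1249 kJ


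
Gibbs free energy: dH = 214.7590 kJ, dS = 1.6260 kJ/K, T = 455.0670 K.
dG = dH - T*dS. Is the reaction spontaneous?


T*dS = 455.0670 * 1.6260 = 739.9389 kJ
dG = 214.7590 - 739.9389 = -525.1799 kJ (spontaneous)

dG = -525.1799 kJ, spontaneous


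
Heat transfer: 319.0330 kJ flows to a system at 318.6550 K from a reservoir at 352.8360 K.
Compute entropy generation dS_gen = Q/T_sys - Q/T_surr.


dS_sys = 319.0330/318.6550 = 1.0012 kJ/K
dS_surr = -319.0330/352.8360 = -0.9042 kJ/K
dS_gen = 1.0012 - 0.9042 = 0.0970 kJ/K (irreversible)

dS_gen = 0.0970 kJ/K, irreversible


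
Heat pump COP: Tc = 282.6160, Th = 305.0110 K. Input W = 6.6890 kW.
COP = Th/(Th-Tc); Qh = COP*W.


COP = 305.0110 / 22.3950 = 13.6196
Qh = 13.6196 * 6.6890 = 91.1015 kW

COP = 13.6196, Qh = 91.1015 kW


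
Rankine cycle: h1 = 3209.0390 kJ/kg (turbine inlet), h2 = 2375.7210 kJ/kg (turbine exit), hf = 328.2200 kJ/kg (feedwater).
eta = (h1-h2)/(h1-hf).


W = 833.3180 kJ/kg
Q_in = 2880.8190 kJ/kg
eta = 0.2893 = 28.9264%

eta = 28.9264%


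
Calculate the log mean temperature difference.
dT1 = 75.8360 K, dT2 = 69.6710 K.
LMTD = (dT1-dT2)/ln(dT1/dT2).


dT1/dT2 = 1.0885
ln(dT1/dT2) = 0.0848
LMTD = 6.1650 / 0.0848 = 72.7099 K

72.7099 K


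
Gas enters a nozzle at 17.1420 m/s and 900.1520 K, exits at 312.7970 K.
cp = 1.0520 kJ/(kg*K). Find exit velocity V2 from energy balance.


dT = 587.3550 K
2*cp*1000*dT = 1235794.9200
V1^2 = 293.8482
V2 = sqrt(1236088.7682) = 1111.7953 m/s

1111.7953 m/s


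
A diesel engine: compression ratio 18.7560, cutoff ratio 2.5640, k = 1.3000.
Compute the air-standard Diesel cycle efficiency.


r^(k-1) = 2.4096
rc^k = 3.4009
eta = 0.5099 = 50.9938%

50.9938%


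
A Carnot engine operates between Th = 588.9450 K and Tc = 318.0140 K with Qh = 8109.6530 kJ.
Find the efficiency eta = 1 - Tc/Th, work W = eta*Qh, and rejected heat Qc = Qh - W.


eta = 1 - 318.0140/588.9450 = 0.4600
W = 0.4600 * 8109.6530 = 3730.6648 kJ
Qc = 8109.6530 - 3730.6648 = 4378.9882 kJ

eta = 46.0028%, W = 3730.6648 kJ, Qc = 4378.9882 kJ


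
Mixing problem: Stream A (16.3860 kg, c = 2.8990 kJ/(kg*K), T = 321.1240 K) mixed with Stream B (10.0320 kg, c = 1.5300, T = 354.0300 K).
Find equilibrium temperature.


num = 20688.3502
den = 62.8520
Tf = 329.1599 K

329.1599 K


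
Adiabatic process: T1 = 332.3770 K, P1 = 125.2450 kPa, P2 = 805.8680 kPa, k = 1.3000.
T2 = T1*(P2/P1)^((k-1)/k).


(k-1)/k = 0.2308
(P2/P1)^exp = 1.5367
T2 = 332.3770 * 1.5367 = 510.7504 K

510.7504 K


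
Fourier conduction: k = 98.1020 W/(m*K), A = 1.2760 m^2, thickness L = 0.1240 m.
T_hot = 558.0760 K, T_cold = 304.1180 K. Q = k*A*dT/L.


dT = 253.9580 K
Q = 98.1020 * 1.2760 * 253.9580 / 0.1240 = 256370.9123 W

256370.9123 W


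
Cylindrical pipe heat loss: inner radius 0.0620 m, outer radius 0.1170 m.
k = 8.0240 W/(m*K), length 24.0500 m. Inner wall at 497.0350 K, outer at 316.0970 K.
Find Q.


dT = 180.9380 K
ln(ro/ri) = 0.6350
Q = 2*pi*8.0240*24.0500*180.9380 / 0.6350 = 345473.6122 W

345473.6122 W


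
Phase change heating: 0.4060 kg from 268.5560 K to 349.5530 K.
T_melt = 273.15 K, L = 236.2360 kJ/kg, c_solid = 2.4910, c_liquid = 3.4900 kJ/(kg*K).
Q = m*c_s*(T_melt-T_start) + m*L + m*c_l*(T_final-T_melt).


Q1 (sensible, solid) = 0.4060 * 2.4910 * 4.5940 = 4.6461 kJ
Q2 (latent) = 0.4060 * 236.2360 = 95.9118 kJ
Q3 (sensible, liquid) = 0.4060 * 3.4900 * 76.4030 = 108.2585 kJ
Q_total = 208.8164 kJ

208.8164 kJ


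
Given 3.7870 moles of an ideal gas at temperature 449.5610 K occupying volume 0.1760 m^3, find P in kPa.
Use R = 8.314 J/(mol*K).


P = nRT/V = 3.7870 * 8.314 * 449.5610 / 0.1760
= 14154.4811 / 0.1760 = 80423.1883 Pa = 80.4232 kPa

80.4232 kPa


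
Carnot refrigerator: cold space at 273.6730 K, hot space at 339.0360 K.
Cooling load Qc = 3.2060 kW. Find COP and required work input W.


COP = 273.6730 / 65.3630 = 4.1870
W = 3.2060 / 4.1870 = 0.7657 kW

COP = 4.1870, W = 0.7657 kW


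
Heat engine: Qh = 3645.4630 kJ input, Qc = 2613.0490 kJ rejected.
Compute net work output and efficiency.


W = 3645.4630 - 2613.0490 = 1032.4140 kJ
eta = 1032.4140 / 3645.4630 = 0.2832 = 28.3205%

W = 1032.4140 kJ, eta = 28.3205%


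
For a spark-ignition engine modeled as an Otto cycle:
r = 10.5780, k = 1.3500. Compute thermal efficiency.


r^(k-1) = 2.2832
eta = 1 - 1/2.2832 = 0.5620 = 56.2015%

56.2015%


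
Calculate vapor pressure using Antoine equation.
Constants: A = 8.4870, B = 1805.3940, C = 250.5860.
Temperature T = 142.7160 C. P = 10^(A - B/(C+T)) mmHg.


C+T = 393.3020
B/(C+T) = 4.5904
log10(P) = 8.4870 - 4.5904 = 3.8966
P = 10^3.8966 = 7882.2387 mmHg

7882.2387 mmHg


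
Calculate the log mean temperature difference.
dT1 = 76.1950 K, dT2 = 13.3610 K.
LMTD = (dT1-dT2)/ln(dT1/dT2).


dT1/dT2 = 5.7028
ln(dT1/dT2) = 1.7410
LMTD = 62.8340 / 1.7410 = 36.0917 K

36.0917 K


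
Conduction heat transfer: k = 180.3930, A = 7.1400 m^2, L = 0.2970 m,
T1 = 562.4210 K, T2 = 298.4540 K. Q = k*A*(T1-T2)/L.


dT = 263.9670 K
Q = 180.3930 * 7.1400 * 263.9670 / 0.2970 = 1144751.1282 W

1144751.1282 W


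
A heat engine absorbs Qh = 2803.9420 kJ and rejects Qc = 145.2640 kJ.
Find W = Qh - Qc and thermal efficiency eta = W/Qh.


W = 2803.9420 - 145.2640 = 2658.6780 kJ
eta = 2658.6780 / 2803.9420 = 0.9482 = 94.8193%

W = 2658.6780 kJ, eta = 94.8193%


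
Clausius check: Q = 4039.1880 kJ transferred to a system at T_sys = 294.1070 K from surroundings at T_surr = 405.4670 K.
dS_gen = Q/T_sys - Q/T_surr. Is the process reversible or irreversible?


dS_sys = 4039.1880/294.1070 = 13.7337 kJ/K
dS_surr = -4039.1880/405.4670 = -9.9618 kJ/K
dS_gen = 13.7337 - 9.9618 = 3.7719 kJ/K (irreversible)

dS_gen = 3.7719 kJ/K, irreversible


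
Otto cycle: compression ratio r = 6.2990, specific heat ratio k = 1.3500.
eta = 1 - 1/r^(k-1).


r^(k-1) = 1.9043
eta = 1 - 1/1.9043 = 0.4749 = 47.4884%

47.4884%


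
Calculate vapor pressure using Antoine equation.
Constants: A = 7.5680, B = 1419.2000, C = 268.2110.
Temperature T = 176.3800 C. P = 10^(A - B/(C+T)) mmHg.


C+T = 444.5910
B/(C+T) = 3.1921
log10(P) = 7.5680 - 3.1921 = 4.3759
P = 10^4.3759 = 23760.3378 mmHg

23760.3378 mmHg


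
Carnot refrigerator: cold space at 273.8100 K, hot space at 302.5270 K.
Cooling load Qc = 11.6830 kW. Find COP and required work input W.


COP = 273.8100 / 28.7170 = 9.5348
W = 11.6830 / 9.5348 = 1.2253 kW

COP = 9.5348, W = 1.2253 kW


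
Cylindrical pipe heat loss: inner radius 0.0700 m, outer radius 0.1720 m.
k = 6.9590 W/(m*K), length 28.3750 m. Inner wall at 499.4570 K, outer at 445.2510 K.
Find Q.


dT = 54.2060 K
ln(ro/ri) = 0.8990
Q = 2*pi*6.9590*28.3750*54.2060 / 0.8990 = 74808.4426 W

74808.4426 W


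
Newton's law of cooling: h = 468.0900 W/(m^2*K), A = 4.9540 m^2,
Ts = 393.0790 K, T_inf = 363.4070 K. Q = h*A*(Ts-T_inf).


dT = 29.6720 K
Q = 468.0900 * 4.9540 * 29.6720 = 68806.9307 W

68806.9307 W


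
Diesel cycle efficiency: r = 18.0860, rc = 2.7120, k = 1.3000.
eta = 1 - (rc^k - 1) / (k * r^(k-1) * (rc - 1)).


r^(k-1) = 2.3834
rc^k = 3.6583
eta = 0.4989 = 49.8870%

49.8870%


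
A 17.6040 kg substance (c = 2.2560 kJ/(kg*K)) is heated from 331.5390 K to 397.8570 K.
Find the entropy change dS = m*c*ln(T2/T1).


T2/T1 = 1.2000
ln(T2/T1) = 0.1823
dS = 17.6040 * 2.2560 * 0.1823 = 7.2419 kJ/K

7.2419 kJ/K


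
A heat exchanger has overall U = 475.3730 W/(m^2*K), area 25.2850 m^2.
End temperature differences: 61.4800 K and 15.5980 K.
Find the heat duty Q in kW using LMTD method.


LMTD = 33.4522 K
Q = 475.3730 * 25.2850 * 33.4522 = 402088.8962 W = 402.0889 kW

402.0889 kW


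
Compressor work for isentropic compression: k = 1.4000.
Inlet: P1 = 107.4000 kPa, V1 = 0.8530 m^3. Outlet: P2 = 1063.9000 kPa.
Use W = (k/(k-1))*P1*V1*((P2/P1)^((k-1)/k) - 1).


(k-1)/k = 0.2857
(P2/P1)^exp = 1.9255
W = 3.5000 * 107.4000 * 0.8530 * (1.9255 - 1) = 296.7525 kJ

296.7525 kJ


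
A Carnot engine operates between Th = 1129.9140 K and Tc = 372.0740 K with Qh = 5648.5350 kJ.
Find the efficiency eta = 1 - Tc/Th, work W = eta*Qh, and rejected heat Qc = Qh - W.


eta = 1 - 372.0740/1129.9140 = 0.6707
W = 0.6707 * 5648.5350 = 3788.5058 kJ
Qc = 5648.5350 - 3788.5058 = 1860.0292 kJ

eta = 67.0706%, W = 3788.5058 kJ, Qc = 1860.0292 kJ


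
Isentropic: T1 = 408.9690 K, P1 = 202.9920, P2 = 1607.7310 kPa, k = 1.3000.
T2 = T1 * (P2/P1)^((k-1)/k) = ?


(k-1)/k = 0.2308
(P2/P1)^exp = 1.6121
T2 = 408.9690 * 1.6121 = 659.3115 K

659.3115 K


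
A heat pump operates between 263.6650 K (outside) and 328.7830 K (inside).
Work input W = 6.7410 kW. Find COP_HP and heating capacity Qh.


COP = 328.7830 / 65.1180 = 5.0490
Qh = 5.0490 * 6.7410 = 34.0355 kW

COP = 5.0490, Qh = 34.0355 kW


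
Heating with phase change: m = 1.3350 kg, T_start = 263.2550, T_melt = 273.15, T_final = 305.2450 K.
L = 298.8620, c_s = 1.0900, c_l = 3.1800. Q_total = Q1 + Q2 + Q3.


Q1 (sensible, solid) = 1.3350 * 1.0900 * 9.8950 = 14.3987 kJ
Q2 (latent) = 1.3350 * 298.8620 = 398.9808 kJ
Q3 (sensible, liquid) = 1.3350 * 3.1800 * 32.0950 = 136.2529 kJ
Q_total = 549.6324 kJ

549.6324 kJ


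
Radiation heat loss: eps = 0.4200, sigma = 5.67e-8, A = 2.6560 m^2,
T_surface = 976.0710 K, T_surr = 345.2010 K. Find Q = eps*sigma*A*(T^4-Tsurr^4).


T^4 = 9.0767e+11
Tsurr^4 = 1.4200e+10
Q = 0.4200 * 5.67e-8 * 2.6560 * 8.9347e+11 = 56511.6538 W

56511.6538 W


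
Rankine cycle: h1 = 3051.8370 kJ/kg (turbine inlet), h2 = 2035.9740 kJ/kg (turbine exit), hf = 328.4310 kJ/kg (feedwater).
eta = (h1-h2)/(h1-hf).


W = 1015.8630 kJ/kg
Q_in = 2723.4060 kJ/kg
eta = 0.3730 = 37.3012%

eta = 37.3012%


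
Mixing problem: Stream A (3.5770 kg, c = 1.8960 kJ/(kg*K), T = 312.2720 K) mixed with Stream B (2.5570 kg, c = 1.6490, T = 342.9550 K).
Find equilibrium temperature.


num = 3563.8936
den = 10.9985
Tf = 324.0350 K

324.0350 K


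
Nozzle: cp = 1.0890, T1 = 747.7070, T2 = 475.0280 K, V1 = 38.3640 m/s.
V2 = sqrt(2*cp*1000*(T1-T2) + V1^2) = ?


dT = 272.6790 K
2*cp*1000*dT = 593894.8620
V1^2 = 1471.7965
V2 = sqrt(595366.6585) = 771.6001 m/s

771.6001 m/s


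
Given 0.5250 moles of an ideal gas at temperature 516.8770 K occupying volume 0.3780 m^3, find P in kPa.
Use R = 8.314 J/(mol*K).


P = nRT/V = 0.5250 * 8.314 * 516.8770 / 0.3780
= 2256.0906 / 0.3780 = 5968.4936 Pa = 5.9685 kPa

5.9685 kPa


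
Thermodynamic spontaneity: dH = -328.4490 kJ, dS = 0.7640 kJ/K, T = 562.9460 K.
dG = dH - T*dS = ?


T*dS = 562.9460 * 0.7640 = 430.0907 kJ
dG = -328.4490 - 430.0907 = -758.5397 kJ (spontaneous)

dG = -758.5397 kJ, spontaneous


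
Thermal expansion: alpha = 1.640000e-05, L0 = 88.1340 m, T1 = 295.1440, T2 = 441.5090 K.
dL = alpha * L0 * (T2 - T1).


dT = 146.3650 K
dL = 1.640000e-05 * 88.1340 * 146.3650 = 0.211556 m
L_final = 88.345556 m

dL = 0.211556 m


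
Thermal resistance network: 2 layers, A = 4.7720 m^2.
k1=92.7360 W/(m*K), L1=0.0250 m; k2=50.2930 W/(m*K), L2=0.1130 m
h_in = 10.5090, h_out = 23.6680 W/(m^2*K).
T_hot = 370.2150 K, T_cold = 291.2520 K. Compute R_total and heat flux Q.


R_conv_in = 1/(10.5090*4.7720) = 0.0199
R_1 = 0.0250/(92.7360*4.7720) = 5.6493e-05
R_2 = 0.1130/(50.2930*4.7720) = 0.0005
R_conv_out = 1/(23.6680*4.7720) = 0.0089
R_total = 0.0293 K/W
Q = 78.9630 / 0.0293 = 2692.9704 W

R_total = 0.0293 K/W, Q = 2692.9704 W


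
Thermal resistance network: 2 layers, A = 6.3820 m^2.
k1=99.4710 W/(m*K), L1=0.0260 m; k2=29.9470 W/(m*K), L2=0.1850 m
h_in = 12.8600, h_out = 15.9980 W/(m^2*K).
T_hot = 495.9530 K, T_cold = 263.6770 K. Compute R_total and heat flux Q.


R_conv_in = 1/(12.8600*6.3820) = 0.0122
R_1 = 0.0260/(99.4710*6.3820) = 4.0956e-05
R_2 = 0.1850/(29.9470*6.3820) = 0.0010
R_conv_out = 1/(15.9980*6.3820) = 0.0098
R_total = 0.0230 K/W
Q = 232.2760 / 0.0230 = 10104.3758 W

R_total = 0.0230 K/W, Q = 10104.3758 W


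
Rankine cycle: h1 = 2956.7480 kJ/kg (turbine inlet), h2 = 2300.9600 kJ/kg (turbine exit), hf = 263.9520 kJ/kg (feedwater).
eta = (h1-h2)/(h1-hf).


W = 655.7880 kJ/kg
Q_in = 2692.7960 kJ/kg
eta = 0.2435 = 24.3534%

eta = 24.3534%


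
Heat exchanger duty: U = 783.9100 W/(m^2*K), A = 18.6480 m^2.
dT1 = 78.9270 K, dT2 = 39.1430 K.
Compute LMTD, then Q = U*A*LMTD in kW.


LMTD = 56.7288 K
Q = 783.9100 * 18.6480 * 56.7288 = 829281.5014 W = 829.2815 kW

829.2815 kW


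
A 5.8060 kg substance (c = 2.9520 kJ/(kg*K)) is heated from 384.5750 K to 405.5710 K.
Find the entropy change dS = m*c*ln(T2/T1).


T2/T1 = 1.0546
ln(T2/T1) = 0.0532
dS = 5.8060 * 2.9520 * 0.0532 = 0.9111 kJ/K

0.9111 kJ/K


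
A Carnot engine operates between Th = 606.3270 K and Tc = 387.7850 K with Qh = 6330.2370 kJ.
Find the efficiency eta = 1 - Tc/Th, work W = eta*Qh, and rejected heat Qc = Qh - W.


eta = 1 - 387.7850/606.3270 = 0.3604
W = 0.3604 * 6330.2370 = 2281.6445 kJ
Qc = 6330.2370 - 2281.6445 = 4048.5925 kJ

eta = 36.0436%, W = 2281.6445 kJ, Qc = 4048.5925 kJ


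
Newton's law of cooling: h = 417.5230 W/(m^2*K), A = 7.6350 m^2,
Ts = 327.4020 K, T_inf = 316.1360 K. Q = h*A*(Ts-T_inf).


dT = 11.2660 K
Q = 417.5230 * 7.6350 * 11.2660 = 35913.6208 W

35913.6208 W


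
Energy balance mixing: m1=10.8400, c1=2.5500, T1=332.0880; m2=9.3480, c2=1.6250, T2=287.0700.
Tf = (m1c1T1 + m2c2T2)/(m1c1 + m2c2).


num = 13540.3133
den = 42.8325
Tf = 316.1224 K

316.1224 K


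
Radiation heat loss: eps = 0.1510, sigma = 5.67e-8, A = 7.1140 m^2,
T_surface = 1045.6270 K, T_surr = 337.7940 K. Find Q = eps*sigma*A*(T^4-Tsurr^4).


T^4 = 1.1954e+12
Tsurr^4 = 1.3020e+10
Q = 0.1510 * 5.67e-8 * 7.1140 * 1.1824e+12 = 72015.3068 W

72015.3068 W


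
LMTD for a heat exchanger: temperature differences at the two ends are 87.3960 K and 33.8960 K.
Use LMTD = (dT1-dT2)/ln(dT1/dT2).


dT1/dT2 = 2.5784
ln(dT1/dT2) = 0.9472
LMTD = 53.5000 / 0.9472 = 56.4851 K

56.4851 K


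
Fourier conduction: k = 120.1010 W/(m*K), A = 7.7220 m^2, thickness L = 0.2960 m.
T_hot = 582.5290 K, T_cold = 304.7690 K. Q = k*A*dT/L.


dT = 277.7600 K
Q = 120.1010 * 7.7220 * 277.7600 / 0.2960 = 870270.8025 W

870270.8025 W


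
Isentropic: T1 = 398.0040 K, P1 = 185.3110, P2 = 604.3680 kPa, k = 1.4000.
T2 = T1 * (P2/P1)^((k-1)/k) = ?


(k-1)/k = 0.2857
(P2/P1)^exp = 1.4018
T2 = 398.0040 * 1.4018 = 557.9217 K

557.9217 K


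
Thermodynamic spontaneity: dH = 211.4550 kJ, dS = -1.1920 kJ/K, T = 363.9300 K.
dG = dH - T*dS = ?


T*dS = 363.9300 * -1.1920 = -433.8046 kJ
dG = 211.4550 + 433.8046 = 645.2596 kJ (non-spontaneous)

dG = 645.2596 kJ, non-spontaneous


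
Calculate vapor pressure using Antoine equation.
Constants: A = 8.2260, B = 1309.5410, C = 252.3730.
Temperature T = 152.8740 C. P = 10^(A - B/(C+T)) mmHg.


C+T = 405.2470
B/(C+T) = 3.2315
log10(P) = 8.2260 - 3.2315 = 4.9945
P = 10^4.9945 = 98749.8003 mmHg

98749.8003 mmHg


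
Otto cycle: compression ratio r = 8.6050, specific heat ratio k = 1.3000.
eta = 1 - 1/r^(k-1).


r^(k-1) = 1.9073
eta = 1 - 1/1.9073 = 0.4757 = 47.5706%

47.5706%


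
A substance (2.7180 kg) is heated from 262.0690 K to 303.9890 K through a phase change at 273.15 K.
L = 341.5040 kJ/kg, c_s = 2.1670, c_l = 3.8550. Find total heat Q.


Q1 (sensible, solid) = 2.7180 * 2.1670 * 11.0810 = 65.2660 kJ
Q2 (latent) = 2.7180 * 341.5040 = 928.2079 kJ
Q3 (sensible, liquid) = 2.7180 * 3.8550 * 30.8390 = 323.1276 kJ
Q_total = 1316.6016 kJ

1316.6016 kJ


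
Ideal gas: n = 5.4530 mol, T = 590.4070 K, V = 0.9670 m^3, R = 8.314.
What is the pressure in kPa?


P = nRT/V = 5.4530 * 8.314 * 590.4070 / 0.9670
= 26766.8346 / 0.9670 = 27680.2840 Pa = 27.6803 kPa

27.6803 kPa


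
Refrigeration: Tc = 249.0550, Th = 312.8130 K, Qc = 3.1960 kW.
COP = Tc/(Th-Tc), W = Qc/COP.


COP = 249.0550 / 63.7580 = 3.9063
W = 3.1960 / 3.9063 = 0.8182 kW

COP = 3.9063, W = 0.8182 kW


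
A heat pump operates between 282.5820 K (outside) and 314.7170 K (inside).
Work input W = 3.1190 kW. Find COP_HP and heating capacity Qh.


COP = 314.7170 / 32.1350 = 9.7936
Qh = 9.7936 * 3.1190 = 30.5462 kW

COP = 9.7936, Qh = 30.5462 kW


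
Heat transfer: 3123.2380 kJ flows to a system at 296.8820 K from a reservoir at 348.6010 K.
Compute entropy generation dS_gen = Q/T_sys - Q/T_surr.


dS_sys = 3123.2380/296.8820 = 10.5201 kJ/K
dS_surr = -3123.2380/348.6010 = -8.9593 kJ/K
dS_gen = 10.5201 - 8.9593 = 1.5608 kJ/K (irreversible)

dS_gen = 1.5608 kJ/K, irreversible


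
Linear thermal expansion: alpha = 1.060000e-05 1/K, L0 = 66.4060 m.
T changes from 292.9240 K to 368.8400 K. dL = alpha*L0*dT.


dT = 75.9160 K
dL = 1.060000e-05 * 66.4060 * 75.9160 = 0.053438 m
L_final = 66.459438 m

dL = 0.053438 m


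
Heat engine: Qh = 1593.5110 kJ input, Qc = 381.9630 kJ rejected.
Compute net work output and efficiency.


W = 1593.5110 - 381.9630 = 1211.5480 kJ
eta = 1211.5480 / 1593.5110 = 0.7603 = 76.0301%

W = 1211.5480 kJ, eta = 76.0301%


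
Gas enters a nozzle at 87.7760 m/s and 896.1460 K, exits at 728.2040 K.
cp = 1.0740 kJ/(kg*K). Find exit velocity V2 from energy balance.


dT = 167.9420 K
2*cp*1000*dT = 360739.4160
V1^2 = 7704.6262
V2 = sqrt(368444.0422) = 606.9959 m/s

606.9959 m/s


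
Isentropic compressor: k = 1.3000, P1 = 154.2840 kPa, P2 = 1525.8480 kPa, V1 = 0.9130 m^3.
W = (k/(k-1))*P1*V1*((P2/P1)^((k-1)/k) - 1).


(k-1)/k = 0.2308
(P2/P1)^exp = 1.6969
W = 4.3333 * 154.2840 * 0.9130 * (1.6969 - 1) = 425.3943 kJ

425.3943 kJ


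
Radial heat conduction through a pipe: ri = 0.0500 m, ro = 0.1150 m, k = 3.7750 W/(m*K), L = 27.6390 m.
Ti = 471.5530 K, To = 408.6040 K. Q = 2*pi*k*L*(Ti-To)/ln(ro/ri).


dT = 62.9490 K
ln(ro/ri) = 0.8329
Q = 2*pi*3.7750*27.6390*62.9490 / 0.8329 = 49546.2017 W

49546.2017 W


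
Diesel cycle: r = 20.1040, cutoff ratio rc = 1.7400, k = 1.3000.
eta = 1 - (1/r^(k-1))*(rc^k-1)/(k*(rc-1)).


r^(k-1) = 2.4603
rc^k = 2.0545
eta = 0.5544 = 55.4444%

55.4444%


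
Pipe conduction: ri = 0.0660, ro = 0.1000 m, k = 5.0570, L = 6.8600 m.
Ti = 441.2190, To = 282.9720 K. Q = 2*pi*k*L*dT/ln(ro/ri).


dT = 158.2470 K
ln(ro/ri) = 0.4155
Q = 2*pi*5.0570*6.8600*158.2470 / 0.4155 = 83012.8363 W

83012.8363 W


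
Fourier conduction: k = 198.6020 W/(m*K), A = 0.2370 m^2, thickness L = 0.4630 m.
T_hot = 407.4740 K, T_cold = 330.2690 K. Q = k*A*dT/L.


dT = 77.2050 K
Q = 198.6020 * 0.2370 * 77.2050 / 0.4630 = 7848.6760 W

7848.6760 W


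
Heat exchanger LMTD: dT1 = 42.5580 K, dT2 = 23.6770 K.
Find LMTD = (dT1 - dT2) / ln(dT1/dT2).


dT1/dT2 = 1.7974
ln(dT1/dT2) = 0.5864
LMTD = 18.8810 / 0.5864 = 32.2001 K

32.2001 K


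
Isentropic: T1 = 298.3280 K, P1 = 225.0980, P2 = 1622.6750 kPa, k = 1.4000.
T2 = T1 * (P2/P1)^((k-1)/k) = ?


(k-1)/k = 0.2857
(P2/P1)^exp = 1.7583
T2 = 298.3280 * 1.7583 = 524.5620 K

524.5620 K


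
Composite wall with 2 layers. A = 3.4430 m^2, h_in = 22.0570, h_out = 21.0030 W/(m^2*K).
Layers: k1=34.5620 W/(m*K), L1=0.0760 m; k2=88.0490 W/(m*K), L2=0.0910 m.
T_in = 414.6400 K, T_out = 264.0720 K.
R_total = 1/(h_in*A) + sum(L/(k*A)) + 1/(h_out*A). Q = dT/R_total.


R_conv_in = 1/(22.0570*3.4430) = 0.0132
R_1 = 0.0760/(34.5620*3.4430) = 0.0006
R_2 = 0.0910/(88.0490*3.4430) = 0.0003
R_conv_out = 1/(21.0030*3.4430) = 0.0138
R_total = 0.0279 K/W
Q = 150.5680 / 0.0279 = 5389.8522 W

R_total = 0.0279 K/W, Q = 5389.8522 W


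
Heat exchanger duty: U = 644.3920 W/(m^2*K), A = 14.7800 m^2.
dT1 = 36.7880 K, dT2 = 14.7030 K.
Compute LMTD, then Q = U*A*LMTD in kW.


LMTD = 24.0808 K
Q = 644.3920 * 14.7800 * 24.0808 = 229348.4145 W = 229.3484 kW

229.3484 kW


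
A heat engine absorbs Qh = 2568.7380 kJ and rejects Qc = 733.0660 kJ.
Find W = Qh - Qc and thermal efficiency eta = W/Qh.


W = 2568.7380 - 733.0660 = 1835.6720 kJ
eta = 1835.6720 / 2568.7380 = 0.7146 = 71.4620%

W = 1835.6720 kJ, eta = 71.4620%


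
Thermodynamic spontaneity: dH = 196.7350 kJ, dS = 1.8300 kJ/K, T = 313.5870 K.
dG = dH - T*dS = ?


T*dS = 313.5870 * 1.8300 = 573.8642 kJ
dG = 196.7350 - 573.8642 = -377.1292 kJ (spontaneous)

dG = -377.1292 kJ, spontaneous


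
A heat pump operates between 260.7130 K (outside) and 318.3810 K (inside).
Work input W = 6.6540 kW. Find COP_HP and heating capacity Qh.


COP = 318.3810 / 57.6680 = 5.5209
Qh = 5.5209 * 6.6540 = 36.7363 kW

COP = 5.5209, Qh = 36.7363 kW


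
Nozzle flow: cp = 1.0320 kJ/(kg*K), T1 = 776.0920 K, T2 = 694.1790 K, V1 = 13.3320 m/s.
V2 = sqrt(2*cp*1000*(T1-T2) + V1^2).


dT = 81.9130 K
2*cp*1000*dT = 169068.4320
V1^2 = 177.7422
V2 = sqrt(169246.1742) = 411.3954 m/s

411.3954 m/s


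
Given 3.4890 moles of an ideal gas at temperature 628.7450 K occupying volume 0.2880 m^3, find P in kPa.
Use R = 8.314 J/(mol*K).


P = nRT/V = 3.4890 * 8.314 * 628.7450 / 0.2880
= 18238.3495 / 0.2880 = 63327.6025 Pa = 63.3276 kPa

63.3276 kPa
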